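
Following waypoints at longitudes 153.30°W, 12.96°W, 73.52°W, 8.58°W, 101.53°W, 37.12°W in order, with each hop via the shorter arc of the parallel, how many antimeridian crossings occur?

Leg 1: -153.30° → -12.96°, shortest Δλ = 140.34° (east) — does not cross 180°.
Leg 2: -12.96° → -73.52°, shortest Δλ = -60.56° (west) — does not cross 180°.
Leg 3: -73.52° → -8.58°, shortest Δλ = 64.94° (east) — does not cross 180°.
Leg 4: -8.58° → -101.53°, shortest Δλ = -92.95° (west) — does not cross 180°.
Leg 5: -101.53° → -37.12°, shortest Δλ = 64.41° (east) — does not cross 180°.
Total crossings: 0.

0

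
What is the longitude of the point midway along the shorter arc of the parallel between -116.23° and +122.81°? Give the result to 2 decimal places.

Signed shortest Δλ from -116.23° to +122.81° is -120.96°.
Midpoint longitude = -116.23° + (-120.96°)/2 = -116.23° − 60.48° = -176.71°.
(The naïve average (-116.23 + +122.81)/2 = 3.29° is on the wrong side of the globe.)

-176.71°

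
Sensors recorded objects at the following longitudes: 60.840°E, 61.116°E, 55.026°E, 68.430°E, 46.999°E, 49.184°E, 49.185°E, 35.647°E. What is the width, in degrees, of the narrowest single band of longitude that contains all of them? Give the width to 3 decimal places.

32.783°

Sort the longitudes: +35.647°, +46.999°, +49.184°, +49.185°, +55.026°, +60.840°, +61.116°, +68.430°.
Eastward gaps between consecutive values (wrapping around): 11.352°, 2.185°, 0.001°, 5.841°, 5.814°, 0.276°, 7.314°, 327.217°.
Largest gap = 327.217° ⇒ minimal covering band is its complement: 360° − 327.217° = 32.783°.
Band runs from +35.647° eastward to +68.430°.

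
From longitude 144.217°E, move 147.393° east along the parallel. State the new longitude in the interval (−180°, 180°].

68.390°W

Start at +144.217°; shift +147.393° → +291.610°.
+291.610° lies outside (−180°, 180°]; subtract 360° → -68.390°.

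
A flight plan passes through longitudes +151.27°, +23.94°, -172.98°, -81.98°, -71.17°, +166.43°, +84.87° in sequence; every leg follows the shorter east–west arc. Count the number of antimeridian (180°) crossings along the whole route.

2

Leg 1: +151.27° → +23.94°, shortest Δλ = -127.33° (west) — does not cross 180°.
Leg 2: +23.94° → -172.98°, shortest Δλ = 163.08° (east) — crosses 180°.
Leg 3: -172.98° → -81.98°, shortest Δλ = 91.0° (east) — does not cross 180°.
Leg 4: -81.98° → -71.17°, shortest Δλ = 10.81° (east) — does not cross 180°.
Leg 5: -71.17° → +166.43°, shortest Δλ = -122.4° (west) — crosses 180°.
Leg 6: +166.43° → +84.87°, shortest Δλ = -81.56° (west) — does not cross 180°.
Total crossings: 2.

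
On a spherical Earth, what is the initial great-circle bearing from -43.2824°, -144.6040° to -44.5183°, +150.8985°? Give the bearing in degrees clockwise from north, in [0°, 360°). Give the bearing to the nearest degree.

Δλ = 150.8985 − -144.6040 = 295.5025°; wrapped into (−180°, 180°]: -64.4975°.
θ = atan2( sin Δλ · cos φ₂ , cos φ₁ · sin φ₂ − sin φ₁ · cos φ₂ · cos Δλ )
  = atan2(-0.64355, -0.29994) = -114.989° → normalised to [0°, 360°): 245.011°.

245°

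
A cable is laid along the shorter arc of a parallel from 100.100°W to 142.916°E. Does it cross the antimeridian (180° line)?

Naïve |142.916 − -100.100| = 243.016° > 180°, so the shorter arc goes the other way round — across 180°.
Signed shortest Δλ = ((142.916 − -100.100 + 180) mod 360) − 180 = -116.984°.
Going west by 116.984° from -100.100° passes through 180° before reaching +142.916°.

Yes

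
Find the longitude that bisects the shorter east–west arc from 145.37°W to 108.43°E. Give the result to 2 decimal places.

161.53°E

Signed shortest Δλ from -145.37° to +108.43° is -106.20°.
Midpoint longitude = -145.37° + (-106.20°)/2 = -145.37° − 53.10° = -198.47°.
Normalise into (−180°, 180°]: +161.53°.
(The naïve average (-145.37 + +108.43)/2 = -18.47° is on the wrong side of the globe.)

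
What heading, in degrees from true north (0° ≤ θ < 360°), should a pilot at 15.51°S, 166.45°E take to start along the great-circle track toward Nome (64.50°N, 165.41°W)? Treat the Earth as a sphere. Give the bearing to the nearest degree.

12°

Δλ = -165.41 − 166.45 = -331.86°; wrapped into (−180°, 180°]: 28.14°.
θ = atan2( sin Δλ · cos φ₂ , cos φ₁ · sin φ₂ − sin φ₁ · cos φ₂ · cos Δλ )
  = atan2(0.20304, 0.97123) = 11.808° → normalised to [0°, 360°): 11.808°.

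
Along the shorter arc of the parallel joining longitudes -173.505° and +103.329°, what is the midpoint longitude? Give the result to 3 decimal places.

Signed shortest Δλ from -173.505° to +103.329° is -83.166°.
Midpoint longitude = -173.505° + (-83.166°)/2 = -173.505° − 41.583° = -215.088°.
Normalise into (−180°, 180°]: +144.912°.
(The naïve average (-173.505 + +103.329)/2 = -35.088° is on the wrong side of the globe.)

+144.912°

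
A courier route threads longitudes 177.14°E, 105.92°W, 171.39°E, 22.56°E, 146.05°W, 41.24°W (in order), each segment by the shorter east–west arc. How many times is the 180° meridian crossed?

Leg 1: +177.14° → -105.92°, shortest Δλ = 76.94° (east) — crosses 180°.
Leg 2: -105.92° → +171.39°, shortest Δλ = -82.69° (west) — crosses 180°.
Leg 3: +171.39° → +22.56°, shortest Δλ = -148.83° (west) — does not cross 180°.
Leg 4: +22.56° → -146.05°, shortest Δλ = -168.61° (west) — does not cross 180°.
Leg 5: -146.05° → -41.24°, shortest Δλ = 104.81° (east) — does not cross 180°.
Total crossings: 2.

2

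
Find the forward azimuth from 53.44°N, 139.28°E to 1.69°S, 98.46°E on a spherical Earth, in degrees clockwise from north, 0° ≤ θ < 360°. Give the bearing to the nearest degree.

226°

Δλ = 98.46 − 139.28 = -40.82°.
θ = atan2( sin Δλ · cos φ₂ , cos φ₁ · sin φ₂ − sin φ₁ · cos φ₂ · cos Δλ )
  = atan2(-0.65340, -0.62516) = -133.735° → normalised to [0°, 360°): 226.265°.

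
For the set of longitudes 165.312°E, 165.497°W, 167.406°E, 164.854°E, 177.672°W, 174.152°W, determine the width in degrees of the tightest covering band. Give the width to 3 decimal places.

Sort the longitudes: -177.672°, -174.152°, -165.497°, +164.854°, +165.312°, +167.406°.
Eastward gaps between consecutive values (wrapping around): 3.520°, 8.655°, 330.351°, 0.458°, 2.094°, 14.922°.
Largest gap = 330.351° ⇒ minimal covering band is its complement: 360° − 330.351° = 29.649°.
Band runs from +164.854° eastward to -165.497°, crossing the antimeridian.

29.649°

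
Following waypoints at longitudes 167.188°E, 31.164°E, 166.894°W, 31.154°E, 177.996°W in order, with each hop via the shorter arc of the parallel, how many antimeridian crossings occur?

3

Leg 1: +167.188° → +31.164°, shortest Δλ = -136.024° (west) — does not cross 180°.
Leg 2: +31.164° → -166.894°, shortest Δλ = 161.942° (east) — crosses 180°.
Leg 3: -166.894° → +31.154°, shortest Δλ = -161.952° (west) — crosses 180°.
Leg 4: +31.154° → -177.996°, shortest Δλ = 150.85° (east) — crosses 180°.
Total crossings: 3.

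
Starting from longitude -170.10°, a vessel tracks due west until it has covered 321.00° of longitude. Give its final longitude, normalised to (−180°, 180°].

-131.10°

Start at -170.10°; shift −321.00° → -491.10°.
-491.10° lies outside (−180°, 180°]; add 360° → -131.10°.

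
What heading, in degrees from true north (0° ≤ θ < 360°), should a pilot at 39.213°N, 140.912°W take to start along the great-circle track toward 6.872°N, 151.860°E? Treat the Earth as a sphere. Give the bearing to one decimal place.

Δλ = 151.860 − -140.912 = 292.772°; wrapped into (−180°, 180°]: -67.228°.
θ = atan2( sin Δλ · cos φ₂ , cos φ₁ · sin φ₂ − sin φ₁ · cos φ₂ · cos Δλ )
  = atan2(-0.91543, -0.15024) = -99.320° → normalised to [0°, 360°): 260.680°.

260.7°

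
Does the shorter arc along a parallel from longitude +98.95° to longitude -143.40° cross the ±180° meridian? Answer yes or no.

Naïve |-143.40 − 98.95| = 242.35° > 180°, so the shorter arc goes the other way round — across 180°.
Signed shortest Δλ = ((-143.40 − 98.95 + 180) mod 360) − 180 = 117.65°.
Going east by 117.65° from +98.95° passes through 180° before reaching -143.40°.

Yes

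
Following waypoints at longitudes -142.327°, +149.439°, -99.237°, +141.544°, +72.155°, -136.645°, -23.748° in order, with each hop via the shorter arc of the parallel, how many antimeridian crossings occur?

Leg 1: -142.327° → +149.439°, shortest Δλ = -68.234° (west) — crosses 180°.
Leg 2: +149.439° → -99.237°, shortest Δλ = 111.324° (east) — crosses 180°.
Leg 3: -99.237° → +141.544°, shortest Δλ = -119.219° (west) — crosses 180°.
Leg 4: +141.544° → +72.155°, shortest Δλ = -69.389° (west) — does not cross 180°.
Leg 5: +72.155° → -136.645°, shortest Δλ = 151.2° (east) — crosses 180°.
Leg 6: -136.645° → -23.748°, shortest Δλ = 112.897° (east) — does not cross 180°.
Total crossings: 4.

4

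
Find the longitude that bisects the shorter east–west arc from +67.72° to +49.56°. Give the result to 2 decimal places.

+58.64°

Signed shortest Δλ from +67.72° to +49.56° is -18.16°.
Midpoint longitude = +67.72° + (-18.16°)/2 = +67.72° − 9.08° = +58.64°.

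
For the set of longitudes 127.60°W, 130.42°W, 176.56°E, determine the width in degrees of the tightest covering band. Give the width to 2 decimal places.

Sort the longitudes: -130.42°, -127.60°, +176.56°.
Eastward gaps between consecutive values (wrapping around): 2.82°, 304.16°, 53.02°.
Largest gap = 304.16° ⇒ minimal covering band is its complement: 360° − 304.16° = 55.84°.
Band runs from +176.56° eastward to -127.60°, crossing the antimeridian.

55.84°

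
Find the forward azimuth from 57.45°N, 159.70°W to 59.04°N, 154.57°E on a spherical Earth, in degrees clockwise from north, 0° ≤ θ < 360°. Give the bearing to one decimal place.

293.3°

Δλ = 154.57 − -159.70 = 314.27°; wrapped into (−180°, 180°]: -45.73°.
θ = atan2( sin Δλ · cos φ₂ , cos φ₁ · sin φ₂ − sin φ₁ · cos φ₂ · cos Δλ )
  = atan2(-0.36837, 0.15869) = -66.694° → normalised to [0°, 360°): 293.306°.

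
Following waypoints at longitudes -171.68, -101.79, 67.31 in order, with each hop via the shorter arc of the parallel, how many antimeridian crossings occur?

0

Leg 1: -171.68° → -101.79°, shortest Δλ = 69.89° (east) — does not cross 180°.
Leg 2: -101.79° → +67.31°, shortest Δλ = 169.1° (east) — does not cross 180°.
Total crossings: 0.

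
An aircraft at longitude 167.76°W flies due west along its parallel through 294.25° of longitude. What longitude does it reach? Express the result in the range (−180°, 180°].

Start at -167.76°; shift −294.25° → -462.01°.
-462.01° lies outside (−180°, 180°]; add 360° → -102.01°.

102.01°W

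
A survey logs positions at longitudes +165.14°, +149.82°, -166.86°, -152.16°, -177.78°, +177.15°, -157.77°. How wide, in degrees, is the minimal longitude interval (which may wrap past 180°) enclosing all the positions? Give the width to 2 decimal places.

Sort the longitudes: -177.78°, -166.86°, -157.77°, -152.16°, +149.82°, +165.14°, +177.15°.
Eastward gaps between consecutive values (wrapping around): 10.92°, 9.09°, 5.61°, 301.98°, 15.32°, 12.01°, 5.07°.
Largest gap = 301.98° ⇒ minimal covering band is its complement: 360° − 301.98° = 58.02°.
Band runs from +149.82° eastward to -152.16°, crossing the antimeridian.

58.02°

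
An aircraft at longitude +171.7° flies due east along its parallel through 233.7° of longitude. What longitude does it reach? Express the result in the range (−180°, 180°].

+45.4°

Start at +171.7°; shift +233.7° → +405.4°.
+405.4° lies outside (−180°, 180°]; subtract 360° → +45.4°.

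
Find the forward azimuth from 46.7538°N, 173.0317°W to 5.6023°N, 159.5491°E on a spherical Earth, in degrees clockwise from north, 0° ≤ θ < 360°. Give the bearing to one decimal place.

218.5°

Δλ = 159.5491 − -173.0317 = 332.5808°; wrapped into (−180°, 180°]: -27.4192°.
θ = atan2( sin Δλ · cos φ₂ , cos φ₁ · sin φ₂ − sin φ₁ · cos φ₂ · cos Δλ )
  = atan2(-0.45830, -0.57661) = -141.522° → normalised to [0°, 360°): 218.478°.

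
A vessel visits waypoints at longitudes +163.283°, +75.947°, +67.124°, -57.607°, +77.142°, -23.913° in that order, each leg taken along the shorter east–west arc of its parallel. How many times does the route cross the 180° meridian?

Leg 1: +163.283° → +75.947°, shortest Δλ = -87.336° (west) — does not cross 180°.
Leg 2: +75.947° → +67.124°, shortest Δλ = -8.823° (west) — does not cross 180°.
Leg 3: +67.124° → -57.607°, shortest Δλ = -124.731° (west) — does not cross 180°.
Leg 4: -57.607° → +77.142°, shortest Δλ = 134.749° (east) — does not cross 180°.
Leg 5: +77.142° → -23.913°, shortest Δλ = -101.055° (west) — does not cross 180°.
Total crossings: 0.

0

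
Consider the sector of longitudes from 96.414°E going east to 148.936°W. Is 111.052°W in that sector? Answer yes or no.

Band width going east from +96.414° to -148.936°: ((-148.936 − 96.414) mod 360) = 114.650°.
Offset of -111.052° east of the west edge: ((-111.052 − 96.414) mod 360) = 152.534°.
152.534° > 114.650° ⇒ outside.

No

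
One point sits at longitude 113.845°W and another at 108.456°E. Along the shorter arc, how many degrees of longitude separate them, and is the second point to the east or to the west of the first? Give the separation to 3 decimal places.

137.699° west

Raw difference: 108.456 − -113.845 = 222.301°.
Normalise into (−180°, 180°]: 222.301° − 360° = -137.699°.
Negative ⇒ the second point lies to the west; separation 137.699°.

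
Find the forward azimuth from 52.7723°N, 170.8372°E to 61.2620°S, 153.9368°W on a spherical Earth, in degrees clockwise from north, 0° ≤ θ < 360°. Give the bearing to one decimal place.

161.8°

Δλ = -153.9368 − 170.8372 = -324.7740°; wrapped into (−180°, 180°]: 35.2260°.
θ = atan2( sin Δλ · cos φ₂ , cos φ₁ · sin φ₂ − sin φ₁ · cos φ₂ · cos Δλ )
  = atan2(0.27733, -0.84320) = 161.794° → normalised to [0°, 360°): 161.794°.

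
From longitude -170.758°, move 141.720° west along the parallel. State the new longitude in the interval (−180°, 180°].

Start at -170.758°; shift −141.720° → -312.478°.
-312.478° lies outside (−180°, 180°]; add 360° → +47.522°.

+47.522°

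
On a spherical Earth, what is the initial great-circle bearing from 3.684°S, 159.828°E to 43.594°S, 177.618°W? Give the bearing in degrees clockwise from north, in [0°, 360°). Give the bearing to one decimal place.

Δλ = -177.618 − 159.828 = -337.446°; wrapped into (−180°, 180°]: 22.554°.
θ = atan2( sin Δλ · cos φ₂ , cos φ₁ · sin φ₂ − sin φ₁ · cos φ₂ · cos Δλ )
  = atan2(0.27779, -0.64514) = 156.704° → normalised to [0°, 360°): 156.704°.

156.7°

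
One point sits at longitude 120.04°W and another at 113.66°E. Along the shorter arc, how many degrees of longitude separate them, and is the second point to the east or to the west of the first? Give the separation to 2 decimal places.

Raw difference: 113.66 − -120.04 = 233.7°.
Normalise into (−180°, 180°]: 233.7° − 360° = -126.3°.
Negative ⇒ the second point lies to the west; separation 126.30°.

126.30° west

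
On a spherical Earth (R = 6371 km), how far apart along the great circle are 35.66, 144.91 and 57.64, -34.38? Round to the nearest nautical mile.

5205 nmi

Δλ = -34.38 − 144.91 = -179.29°.
Δφ = 57.64 − 35.66 = 21.98°.
a = sin²(Δφ/2) + cos φ₁ · cos φ₂ · sin²(Δλ/2) = 0.471201.
c = 2·atan2(√a, √(1−a)) = 1.51317 rad → d = 6371·c ≈ 9640.39 km ≈ 5205.39 nmi.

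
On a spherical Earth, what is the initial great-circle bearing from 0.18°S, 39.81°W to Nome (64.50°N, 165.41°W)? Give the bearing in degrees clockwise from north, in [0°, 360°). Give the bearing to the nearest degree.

Δλ = -165.41 − -39.81 = -125.60°.
θ = atan2( sin Δλ · cos φ₂ , cos φ₁ · sin φ₂ − sin φ₁ · cos φ₂ · cos Δλ )
  = atan2(-0.35005, 0.90179) = -21.215° → normalised to [0°, 360°): 338.785°.

339°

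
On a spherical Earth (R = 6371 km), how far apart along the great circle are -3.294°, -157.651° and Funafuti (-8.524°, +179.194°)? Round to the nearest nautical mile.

1417 nmi

Δλ = 179.194 − -157.651 = 336.845°; wrapped into (−180°, 180°]: -23.155°.
Δφ = -8.524 − -3.294 = -5.230°.
a = sin²(Δφ/2) + cos φ₁ · cos φ₂ · sin²(Δλ/2) = 0.041849.
c = 2·atan2(√a, √(1−a)) = 0.41205 rad → d = 6371·c ≈ 2625.16 km ≈ 1417.47 nmi.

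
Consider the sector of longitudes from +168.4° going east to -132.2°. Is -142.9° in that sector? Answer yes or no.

Band width going east from +168.4° to -132.2°: ((-132.2 − 168.4) mod 360) = 59.4°.
Offset of -142.9° east of the west edge: ((-142.9 − 168.4) mod 360) = 48.7°.
48.7° ≤ 59.4° ⇒ inside.

Yes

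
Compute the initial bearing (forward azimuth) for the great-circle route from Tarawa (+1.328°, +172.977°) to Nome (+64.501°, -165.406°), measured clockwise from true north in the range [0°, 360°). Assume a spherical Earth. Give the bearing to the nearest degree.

10°

Δλ = -165.406 − 172.977 = -338.383°; wrapped into (−180°, 180°]: 21.617°.
θ = atan2( sin Δλ · cos φ₂ , cos φ₁ · sin φ₂ − sin φ₁ · cos φ₂ · cos Δλ )
  = atan2(0.15859, 0.89307) = 10.070° → normalised to [0°, 360°): 10.070°.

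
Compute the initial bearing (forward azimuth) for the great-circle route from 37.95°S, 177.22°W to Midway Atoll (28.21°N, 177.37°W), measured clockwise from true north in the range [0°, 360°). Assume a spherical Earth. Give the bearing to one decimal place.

Δλ = -177.37 − -177.22 = -0.15°.
θ = atan2( sin Δλ · cos φ₂ , cos φ₁ · sin φ₂ − sin φ₁ · cos φ₂ · cos Δλ )
  = atan2(-0.00231, 0.91468) = -0.145° → normalised to [0°, 360°): 359.855°.

359.9°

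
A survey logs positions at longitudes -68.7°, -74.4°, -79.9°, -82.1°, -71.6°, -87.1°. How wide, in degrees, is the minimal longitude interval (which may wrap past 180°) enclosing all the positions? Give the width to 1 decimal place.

18.4°

Sort the longitudes: -87.1°, -82.1°, -79.9°, -74.4°, -71.6°, -68.7°.
Eastward gaps between consecutive values (wrapping around): 5.0°, 2.2°, 5.5°, 2.8°, 2.9°, 341.6°.
Largest gap = 341.6° ⇒ minimal covering band is its complement: 360° − 341.6° = 18.4°.
Band runs from -87.1° eastward to -68.7°.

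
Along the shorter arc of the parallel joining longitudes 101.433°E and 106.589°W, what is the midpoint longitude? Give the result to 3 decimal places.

177.422°E

Signed shortest Δλ from +101.433° to -106.589° is +151.978°.
Midpoint longitude = +101.433° + (+151.978°)/2 = +101.433° + 75.989° = +177.422°.
(The naïve average (+101.433 + -106.589)/2 = -2.578° is on the wrong side of the globe.)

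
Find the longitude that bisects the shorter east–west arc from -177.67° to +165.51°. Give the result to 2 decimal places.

+173.92°

Signed shortest Δλ from -177.67° to +165.51° is -16.82°.
Midpoint longitude = -177.67° + (-16.82°)/2 = -177.67° − 8.41° = -186.08°.
Normalise into (−180°, 180°]: +173.92°.
(The naïve average (-177.67 + +165.51)/2 = -6.08° is on the wrong side of the globe.)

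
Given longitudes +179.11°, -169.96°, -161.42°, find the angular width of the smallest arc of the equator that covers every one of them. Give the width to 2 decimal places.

19.47°

Sort the longitudes: -169.96°, -161.42°, +179.11°.
Eastward gaps between consecutive values (wrapping around): 8.54°, 340.53°, 10.93°.
Largest gap = 340.53° ⇒ minimal covering band is its complement: 360° − 340.53° = 19.47°.
Band runs from +179.11° eastward to -161.42°, crossing the antimeridian.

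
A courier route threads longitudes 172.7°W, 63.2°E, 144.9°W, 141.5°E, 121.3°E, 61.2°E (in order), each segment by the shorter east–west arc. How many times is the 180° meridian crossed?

Leg 1: -172.7° → +63.2°, shortest Δλ = -124.1° (west) — crosses 180°.
Leg 2: +63.2° → -144.9°, shortest Δλ = 151.9° (east) — crosses 180°.
Leg 3: -144.9° → +141.5°, shortest Δλ = -73.6° (west) — crosses 180°.
Leg 4: +141.5° → +121.3°, shortest Δλ = -20.2° (west) — does not cross 180°.
Leg 5: +121.3° → +61.2°, shortest Δλ = -60.1° (west) — does not cross 180°.
Total crossings: 3.

3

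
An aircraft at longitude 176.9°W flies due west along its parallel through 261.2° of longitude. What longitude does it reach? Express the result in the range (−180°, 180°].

78.1°W

Start at -176.9°; shift −261.2° → -438.1°.
-438.1° lies outside (−180°, 180°]; add 360° → -78.1°.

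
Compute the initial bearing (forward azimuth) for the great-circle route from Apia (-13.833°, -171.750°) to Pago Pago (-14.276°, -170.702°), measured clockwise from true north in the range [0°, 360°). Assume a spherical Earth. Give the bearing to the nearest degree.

Δλ = -170.702 − -171.750 = 1.048°.
θ = atan2( sin Δλ · cos φ₂ , cos φ₁ · sin φ₂ − sin φ₁ · cos φ₂ · cos Δλ )
  = atan2(0.01773, -0.00777) = 113.672° → normalised to [0°, 360°): 113.672°.

114°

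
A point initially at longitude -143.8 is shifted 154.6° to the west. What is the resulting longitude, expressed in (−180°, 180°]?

Start at -143.8°; shift −154.6° → -298.4°.
-298.4° lies outside (−180°, 180°]; add 360° → +61.6°.

+61.6°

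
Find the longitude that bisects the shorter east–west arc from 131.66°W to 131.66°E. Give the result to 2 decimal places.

Signed shortest Δλ from -131.66° to +131.66° is -96.68°.
Midpoint longitude = -131.66° + (-96.68°)/2 = -131.66° − 48.34° = -180.00°.
Normalise into (−180°, 180°]: +180.00°.
(The naïve average (-131.66 + +131.66)/2 = 0.0° is on the wrong side of the globe.)

180.00°E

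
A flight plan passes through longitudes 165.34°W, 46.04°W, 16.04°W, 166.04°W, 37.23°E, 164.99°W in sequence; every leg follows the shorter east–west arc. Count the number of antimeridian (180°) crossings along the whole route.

2

Leg 1: -165.34° → -46.04°, shortest Δλ = 119.3° (east) — does not cross 180°.
Leg 2: -46.04° → -16.04°, shortest Δλ = 30.0° (east) — does not cross 180°.
Leg 3: -16.04° → -166.04°, shortest Δλ = -150.0° (west) — does not cross 180°.
Leg 4: -166.04° → +37.23°, shortest Δλ = -156.73° (west) — crosses 180°.
Leg 5: +37.23° → -164.99°, shortest Δλ = 157.78° (east) — crosses 180°.
Total crossings: 2.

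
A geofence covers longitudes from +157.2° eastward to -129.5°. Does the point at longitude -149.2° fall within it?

Yes

Band width going east from +157.2° to -129.5°: ((-129.5 − 157.2) mod 360) = 73.3°.
Offset of -149.2° east of the west edge: ((-149.2 − 157.2) mod 360) = 53.6°.
53.6° ≤ 73.3° ⇒ inside.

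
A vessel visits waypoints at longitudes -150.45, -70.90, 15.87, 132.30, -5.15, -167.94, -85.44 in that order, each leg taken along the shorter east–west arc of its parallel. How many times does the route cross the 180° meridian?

Leg 1: -150.45° → -70.90°, shortest Δλ = 79.55° (east) — does not cross 180°.
Leg 2: -70.90° → +15.87°, shortest Δλ = 86.77° (east) — does not cross 180°.
Leg 3: +15.87° → +132.30°, shortest Δλ = 116.43° (east) — does not cross 180°.
Leg 4: +132.30° → -5.15°, shortest Δλ = -137.45° (west) — does not cross 180°.
Leg 5: -5.15° → -167.94°, shortest Δλ = -162.79° (west) — does not cross 180°.
Leg 6: -167.94° → -85.44°, shortest Δλ = 82.5° (east) — does not cross 180°.
Total crossings: 0.

0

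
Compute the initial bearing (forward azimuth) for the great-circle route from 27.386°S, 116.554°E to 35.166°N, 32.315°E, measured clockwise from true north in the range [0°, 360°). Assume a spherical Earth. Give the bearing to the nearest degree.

304°

Δλ = 32.315 − 116.554 = -84.239°.
θ = atan2( sin Δλ · cos φ₂ , cos φ₁ · sin φ₂ − sin φ₁ · cos φ₂ · cos Δλ )
  = atan2(-0.81336, 0.54915) = -55.974° → normalised to [0°, 360°): 304.026°.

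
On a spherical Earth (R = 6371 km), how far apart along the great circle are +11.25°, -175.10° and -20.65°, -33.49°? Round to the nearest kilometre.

15791 km

Δλ = -33.49 − -175.10 = 141.61°.
Δφ = -20.65 − 11.25 = -31.90°.
a = sin²(Δφ/2) + cos φ₁ · cos φ₂ · sin²(Δλ/2) = 0.894076.
c = 2·atan2(√a, √(1−a)) = 2.47860 rad → d = 6371·c ≈ 15791.14 km.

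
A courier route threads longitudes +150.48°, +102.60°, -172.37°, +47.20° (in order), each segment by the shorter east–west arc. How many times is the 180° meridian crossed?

2

Leg 1: +150.48° → +102.60°, shortest Δλ = -47.88° (west) — does not cross 180°.
Leg 2: +102.60° → -172.37°, shortest Δλ = 85.03° (east) — crosses 180°.
Leg 3: -172.37° → +47.20°, shortest Δλ = -140.43° (west) — crosses 180°.
Total crossings: 2.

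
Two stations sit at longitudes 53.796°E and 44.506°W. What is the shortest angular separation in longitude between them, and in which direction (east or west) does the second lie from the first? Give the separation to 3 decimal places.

Raw difference: -44.506 − 53.796 = -98.302°.
Normalise into (−180°, 180°]: -98.302° stays -98.302°.
Negative ⇒ the second point lies to the west; separation 98.302°.

98.302° west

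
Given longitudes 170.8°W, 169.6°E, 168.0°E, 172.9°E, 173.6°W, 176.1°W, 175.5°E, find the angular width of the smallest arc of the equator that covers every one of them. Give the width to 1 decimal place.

21.2°

Sort the longitudes: -176.1°, -173.6°, -170.8°, +168.0°, +169.6°, +172.9°, +175.5°.
Eastward gaps between consecutive values (wrapping around): 2.5°, 2.8°, 338.8°, 1.6°, 3.3°, 2.6°, 8.4°.
Largest gap = 338.8° ⇒ minimal covering band is its complement: 360° − 338.8° = 21.2°.
Band runs from +168.0° eastward to -170.8°, crossing the antimeridian.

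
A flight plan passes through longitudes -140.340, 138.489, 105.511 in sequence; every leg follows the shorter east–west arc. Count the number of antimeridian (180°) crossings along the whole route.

Leg 1: -140.340° → +138.489°, shortest Δλ = -81.171° (west) — crosses 180°.
Leg 2: +138.489° → +105.511°, shortest Δλ = -32.978° (west) — does not cross 180°.
Total crossings: 1.

1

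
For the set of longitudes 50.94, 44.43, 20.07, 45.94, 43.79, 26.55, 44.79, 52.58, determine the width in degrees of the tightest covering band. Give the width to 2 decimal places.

32.51°

Sort the longitudes: +20.07°, +26.55°, +43.79°, +44.43°, +44.79°, +45.94°, +50.94°, +52.58°.
Eastward gaps between consecutive values (wrapping around): 6.48°, 17.24°, 0.64°, 0.36°, 1.15°, 5.00°, 1.64°, 327.49°.
Largest gap = 327.49° ⇒ minimal covering band is its complement: 360° − 327.49° = 32.51°.
Band runs from +20.07° eastward to +52.58°.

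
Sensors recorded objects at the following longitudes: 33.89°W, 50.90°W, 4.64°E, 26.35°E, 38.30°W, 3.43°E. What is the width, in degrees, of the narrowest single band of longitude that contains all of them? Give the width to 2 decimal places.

Sort the longitudes: -50.90°, -38.30°, -33.89°, +3.43°, +4.64°, +26.35°.
Eastward gaps between consecutive values (wrapping around): 12.60°, 4.41°, 37.32°, 1.21°, 21.71°, 282.75°.
Largest gap = 282.75° ⇒ minimal covering band is its complement: 360° − 282.75° = 77.25°.
Band runs from -50.90° eastward to +26.35°.

77.25°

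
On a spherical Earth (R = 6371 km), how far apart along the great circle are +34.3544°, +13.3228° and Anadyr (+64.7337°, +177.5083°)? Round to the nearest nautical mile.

Δλ = 177.5083 − 13.3228 = 164.1855°.
Δφ = 64.7337 − 34.3544 = 30.3793°.
a = sin²(Δφ/2) + cos φ₁ · cos φ₂ · sin²(Δλ/2) = 0.414355.
c = 2·atan2(√a, √(1−a)) = 1.39866 rad → d = 6371·c ≈ 8910.84 km ≈ 4811.47 nmi.

4811 nmi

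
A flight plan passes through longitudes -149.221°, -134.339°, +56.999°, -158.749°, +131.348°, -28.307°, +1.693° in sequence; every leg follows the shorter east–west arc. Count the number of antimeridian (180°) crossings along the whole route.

3

Leg 1: -149.221° → -134.339°, shortest Δλ = 14.882° (east) — does not cross 180°.
Leg 2: -134.339° → +56.999°, shortest Δλ = -168.662° (west) — crosses 180°.
Leg 3: +56.999° → -158.749°, shortest Δλ = 144.252° (east) — crosses 180°.
Leg 4: -158.749° → +131.348°, shortest Δλ = -69.903° (west) — crosses 180°.
Leg 5: +131.348° → -28.307°, shortest Δλ = -159.655° (west) — does not cross 180°.
Leg 6: -28.307° → +1.693°, shortest Δλ = 30.0° (east) — does not cross 180°.
Total crossings: 3.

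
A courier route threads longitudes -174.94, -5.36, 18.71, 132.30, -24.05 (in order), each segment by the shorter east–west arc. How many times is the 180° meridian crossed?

Leg 1: -174.94° → -5.36°, shortest Δλ = 169.58° (east) — does not cross 180°.
Leg 2: -5.36° → +18.71°, shortest Δλ = 24.07° (east) — does not cross 180°.
Leg 3: +18.71° → +132.30°, shortest Δλ = 113.59° (east) — does not cross 180°.
Leg 4: +132.30° → -24.05°, shortest Δλ = -156.35° (west) — does not cross 180°.
Total crossings: 0.

0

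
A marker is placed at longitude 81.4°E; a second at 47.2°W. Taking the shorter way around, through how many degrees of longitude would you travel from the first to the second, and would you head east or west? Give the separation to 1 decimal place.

Raw difference: -47.2 − 81.4 = -128.6°.
Normalise into (−180°, 180°]: -128.6° stays -128.6°.
Negative ⇒ the second point lies to the west; separation 128.6°.

128.6° west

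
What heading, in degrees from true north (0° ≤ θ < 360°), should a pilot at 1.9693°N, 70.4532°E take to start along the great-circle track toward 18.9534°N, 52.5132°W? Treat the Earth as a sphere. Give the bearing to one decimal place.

Δλ = -52.5132 − 70.4532 = -122.9664°.
θ = atan2( sin Δλ · cos φ₂ , cos φ₁ · sin φ₂ − sin φ₁ · cos φ₂ · cos Δλ )
  = atan2(-0.79350, 0.34229) = -66.666° → normalised to [0°, 360°): 293.334°.

293.3°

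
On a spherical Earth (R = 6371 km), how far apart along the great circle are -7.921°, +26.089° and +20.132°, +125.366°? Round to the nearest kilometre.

11273 km

Δλ = 125.366 − 26.089 = 99.277°.
Δφ = 20.132 − -7.921 = 28.053°.
a = sin²(Δφ/2) + cos φ₁ · cos φ₂ · sin²(Δλ/2) = 0.598673.
c = 2·atan2(√a, √(1−a)) = 1.76945 rad → d = 6371·c ≈ 11273.14 km.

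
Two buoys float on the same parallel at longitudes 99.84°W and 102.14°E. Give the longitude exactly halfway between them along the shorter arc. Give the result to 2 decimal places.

Signed shortest Δλ from -99.84° to +102.14° is -158.02°.
Midpoint longitude = -99.84° + (-158.02°)/2 = -99.84° − 79.01° = -178.85°.
(The naïve average (-99.84 + +102.14)/2 = 1.15° is on the wrong side of the globe.)

178.85°W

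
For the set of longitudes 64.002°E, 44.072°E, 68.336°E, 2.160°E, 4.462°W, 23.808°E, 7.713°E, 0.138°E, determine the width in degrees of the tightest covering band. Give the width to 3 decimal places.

72.798°

Sort the longitudes: -4.462°, +0.138°, +2.160°, +7.713°, +23.808°, +44.072°, +64.002°, +68.336°.
Eastward gaps between consecutive values (wrapping around): 4.600°, 2.022°, 5.553°, 16.095°, 20.264°, 19.930°, 4.334°, 287.202°.
Largest gap = 287.202° ⇒ minimal covering band is its complement: 360° − 287.202° = 72.798°.
Band runs from -4.462° eastward to +68.336°.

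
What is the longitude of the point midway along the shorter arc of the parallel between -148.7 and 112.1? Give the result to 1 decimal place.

+161.7°

Signed shortest Δλ from -148.7° to +112.1° is -99.2°.
Midpoint longitude = -148.7° + (-99.2°)/2 = -148.7° − 49.6° = -198.3°.
Normalise into (−180°, 180°]: +161.7°.
(The naïve average (-148.7 + +112.1)/2 = -18.3° is on the wrong side of the globe.)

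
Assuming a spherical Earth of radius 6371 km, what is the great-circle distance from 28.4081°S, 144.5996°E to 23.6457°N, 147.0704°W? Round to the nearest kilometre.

Δλ = -147.0704 − 144.5996 = -291.6700°; wrapped into (−180°, 180°]: 68.3300°.
Δφ = 23.6457 − -28.4081 = 52.0538°.
a = sin²(Δφ/2) + cos φ₁ · cos φ₂ · sin²(Δλ/2) = 0.446644.
c = 2·atan2(√a, √(1−a)) = 1.46388 rad → d = 6371·c ≈ 9326.38 km.

9326 km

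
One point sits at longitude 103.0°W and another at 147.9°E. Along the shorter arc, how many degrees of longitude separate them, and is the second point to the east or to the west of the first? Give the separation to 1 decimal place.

109.1° west

Raw difference: 147.9 − -103.0 = 250.9°.
Normalise into (−180°, 180°]: 250.9° − 360° = -109.1°.
Negative ⇒ the second point lies to the west; separation 109.1°.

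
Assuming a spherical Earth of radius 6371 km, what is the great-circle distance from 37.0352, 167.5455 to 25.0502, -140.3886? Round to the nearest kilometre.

5071 km

Δλ = -140.3886 − 167.5455 = -307.9341°; wrapped into (−180°, 180°]: 52.0659°.
Δφ = 25.0502 − 37.0352 = -11.9850°.
a = sin²(Δφ/2) + cos φ₁ · cos φ₂ · sin²(Δλ/2) = 0.150200.
c = 2·atan2(√a, √(1−a)) = 0.79596 rad → d = 6371·c ≈ 5071.05 km.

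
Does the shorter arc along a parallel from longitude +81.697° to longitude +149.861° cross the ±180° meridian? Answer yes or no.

No

Signed shortest Δλ = ((149.861 − 81.697 + 180) mod 360) − 180 = 68.164°.
Going east by 68.164° from +81.697° reaches +149.861° without touching 180°.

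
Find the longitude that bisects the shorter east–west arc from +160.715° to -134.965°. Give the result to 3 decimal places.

-167.125°

Signed shortest Δλ from +160.715° to -134.965° is +64.320°.
Midpoint longitude = +160.715° + (+64.320°)/2 = +160.715° + 32.160° = +192.875°.
Normalise into (−180°, 180°]: -167.125°.
(The naïve average (+160.715 + -134.965)/2 = 12.875° is on the wrong side of the globe.)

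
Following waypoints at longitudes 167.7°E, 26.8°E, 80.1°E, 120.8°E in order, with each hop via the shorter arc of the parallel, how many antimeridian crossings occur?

0

Leg 1: +167.7° → +26.8°, shortest Δλ = -140.9° (west) — does not cross 180°.
Leg 2: +26.8° → +80.1°, shortest Δλ = 53.3° (east) — does not cross 180°.
Leg 3: +80.1° → +120.8°, shortest Δλ = 40.7° (east) — does not cross 180°.
Total crossings: 0.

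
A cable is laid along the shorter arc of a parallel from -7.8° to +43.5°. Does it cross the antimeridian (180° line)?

Signed shortest Δλ = ((43.5 − -7.8 + 180) mod 360) − 180 = 51.3°.
Going east by 51.3° from -7.8° reaches +43.5° without touching 180°.

No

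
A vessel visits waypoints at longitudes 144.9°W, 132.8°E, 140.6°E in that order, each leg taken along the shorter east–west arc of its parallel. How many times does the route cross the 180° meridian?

Leg 1: -144.9° → +132.8°, shortest Δλ = -82.3° (west) — crosses 180°.
Leg 2: +132.8° → +140.6°, shortest Δλ = 7.8° (east) — does not cross 180°.
Total crossings: 1.

1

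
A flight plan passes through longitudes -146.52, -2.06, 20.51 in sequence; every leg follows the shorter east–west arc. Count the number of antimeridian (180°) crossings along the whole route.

0

Leg 1: -146.52° → -2.06°, shortest Δλ = 144.46° (east) — does not cross 180°.
Leg 2: -2.06° → +20.51°, shortest Δλ = 22.57° (east) — does not cross 180°.
Total crossings: 0.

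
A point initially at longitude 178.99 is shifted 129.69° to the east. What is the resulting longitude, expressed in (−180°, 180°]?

-51.32°

Start at +178.99°; shift +129.69° → +308.68°.
+308.68° lies outside (−180°, 180°]; subtract 360° → -51.32°.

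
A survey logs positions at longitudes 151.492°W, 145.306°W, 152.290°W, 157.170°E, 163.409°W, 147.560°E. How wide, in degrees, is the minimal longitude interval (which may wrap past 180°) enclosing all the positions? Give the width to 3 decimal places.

67.134°

Sort the longitudes: -163.409°, -152.290°, -151.492°, -145.306°, +147.560°, +157.170°.
Eastward gaps between consecutive values (wrapping around): 11.119°, 0.798°, 6.186°, 292.866°, 9.610°, 39.421°.
Largest gap = 292.866° ⇒ minimal covering band is its complement: 360° − 292.866° = 67.134°.
Band runs from +147.560° eastward to -145.306°, crossing the antimeridian.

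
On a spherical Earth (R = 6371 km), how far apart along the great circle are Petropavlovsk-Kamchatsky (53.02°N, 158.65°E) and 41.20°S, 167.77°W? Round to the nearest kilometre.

Δλ = -167.77 − 158.65 = -326.42°; wrapped into (−180°, 180°]: 33.58°.
Δφ = -41.20 − 53.02 = -94.22°.
a = sin²(Δφ/2) + cos φ₁ · cos φ₂ · sin²(Δλ/2) = 0.574560.
c = 2·atan2(√a, √(1−a)) = 1.72047 rad → d = 6371·c ≈ 10961.14 km.

10961 km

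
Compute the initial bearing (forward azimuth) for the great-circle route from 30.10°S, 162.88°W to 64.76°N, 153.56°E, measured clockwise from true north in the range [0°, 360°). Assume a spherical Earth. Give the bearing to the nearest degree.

343°

Δλ = 153.56 − -162.88 = 316.44°; wrapped into (−180°, 180°]: -43.56°.
θ = atan2( sin Δλ · cos φ₂ , cos φ₁ · sin φ₂ − sin φ₁ · cos φ₂ · cos Δλ )
  = atan2(-0.29385, 0.93752) = -17.402° → normalised to [0°, 360°): 342.598°.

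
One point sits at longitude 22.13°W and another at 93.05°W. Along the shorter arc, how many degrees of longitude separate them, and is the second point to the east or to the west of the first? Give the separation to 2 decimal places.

Raw difference: -93.05 − -22.13 = -70.92°.
Normalise into (−180°, 180°]: -70.92° stays -70.92°.
Negative ⇒ the second point lies to the west; separation 70.92°.

70.92° west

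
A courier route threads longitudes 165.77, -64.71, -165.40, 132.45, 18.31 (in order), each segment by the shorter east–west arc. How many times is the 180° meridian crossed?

2

Leg 1: +165.77° → -64.71°, shortest Δλ = 129.52° (east) — crosses 180°.
Leg 2: -64.71° → -165.40°, shortest Δλ = -100.69° (west) — does not cross 180°.
Leg 3: -165.40° → +132.45°, shortest Δλ = -62.15° (west) — crosses 180°.
Leg 4: +132.45° → +18.31°, shortest Δλ = -114.14° (west) — does not cross 180°.
Total crossings: 2.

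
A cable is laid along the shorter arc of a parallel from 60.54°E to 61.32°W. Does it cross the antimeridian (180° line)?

No

Signed shortest Δλ = ((-61.32 − 60.54 + 180) mod 360) − 180 = -121.86°.
Going west by 121.86° from +60.54° reaches -61.32° without touching 180°.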